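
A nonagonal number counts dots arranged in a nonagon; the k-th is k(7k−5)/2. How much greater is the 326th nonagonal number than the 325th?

2276

Consecutive nonagonal numbers differ by 7n − 6: here 7·326 − 6 = 2276.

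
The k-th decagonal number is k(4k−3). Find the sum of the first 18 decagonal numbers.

7923

Σ i(4i−3) = 4Σi² − 3Σi over i = 1..18.
Σi = 171 and Σi² = 2109.
4·2109 − 3·171 = 7923.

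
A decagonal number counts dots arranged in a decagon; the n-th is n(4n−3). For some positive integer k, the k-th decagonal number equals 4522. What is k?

34

Set n(4n−3) = 4522, giving 4n² − 3n − 4522 = 0.
So n = (3 + 269) / 8 = 272/8 = 34.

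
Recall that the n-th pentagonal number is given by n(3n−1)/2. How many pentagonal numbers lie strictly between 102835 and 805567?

470

The n-th pentagonal number is n(3n−1)/2.
Smallest index with value > 102835: n = 263 (giving 103622).
Largest index with value < 805567: n = 732 (giving 803370).
Indices 263 through 732: 470 terms.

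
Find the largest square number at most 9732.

Solve n² ≤ 9732 for integer n.
n = 98 gives 9604 ≤ 9732, while n = 99 gives 9801 > 9732; so the answer is 9604.

9604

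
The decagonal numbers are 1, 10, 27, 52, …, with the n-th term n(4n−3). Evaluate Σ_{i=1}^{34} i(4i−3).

52955

Σ i(4i−3) = 4Σi² − 3Σi over i = 1..34.
Σi = 595 and Σi² = 13685.
4·13685 − 3·595 = 52955.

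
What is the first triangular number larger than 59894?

Solve n(n+1)/2 > 59894 for integer n.
The largest n with value ≤ 59894 is 345 (since 59685 ≤ 59894 < 60031), so the first above is n = 346, value 60031.

60031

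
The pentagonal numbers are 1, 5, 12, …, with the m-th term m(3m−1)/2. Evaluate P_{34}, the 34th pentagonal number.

1717

The 34th pentagonal number is n(3n−1)/2 with n = 34.
34·(3·34 − 1)/2 = 34·101/2 = 1717.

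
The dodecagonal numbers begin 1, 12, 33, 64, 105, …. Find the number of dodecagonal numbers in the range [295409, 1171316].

The n-th dodecagonal number is n(5n−4).
Smallest index with value ≥ 295409: n = 244 (giving 296704).
Largest index with value ≤ 1171316: n = 484 (giving 1169344).
Indices 244 through 484: 241 terms.

241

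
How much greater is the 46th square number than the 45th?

91

n² − (n−1)² = 2n − 1, so 46² − 45² = 2·46 − 1 = 91.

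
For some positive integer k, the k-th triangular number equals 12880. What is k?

160

Set n(n+1)/2 = 12880, giving n² + n − 25760 = 0.
The discriminant is 1 + 8·12880 = 103041, and √103041 = 321.
So n = (-1 + 321) / 2 = 320/2 = 160.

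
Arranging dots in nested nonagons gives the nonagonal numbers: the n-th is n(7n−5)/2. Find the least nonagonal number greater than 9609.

9699

Solve n(7n−5)/2 > 9609 for integer n.
The largest n with value ≤ 9609 is 52 (since 9334 ≤ 9609 < 9699), so the first above is n = 53, value 9699.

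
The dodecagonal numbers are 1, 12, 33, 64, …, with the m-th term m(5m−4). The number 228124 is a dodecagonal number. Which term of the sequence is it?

214

Set n(5n−4) = 228124, giving 5n² − 4n − 228124 = 0.
The discriminant is 16 + 20·228124 = 4562496, and √4562496 = 2136.
So n = (4 + 2136) / 10 = 2140/10 = 214.
Check: 214·(5·214 − 4) = 228124. ✓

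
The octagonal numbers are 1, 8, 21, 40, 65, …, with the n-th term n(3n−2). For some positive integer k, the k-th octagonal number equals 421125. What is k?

375

Set n(3n−2) = 421125, giving 3n² − 2n − 421125 = 0.
The discriminant is 4 + 12·421125 = 5053504, and √5053504 = 2248.
So n = (2 + 2248) / 6 = 2250/6 = 375.
Check: 375·(3·375 − 2) = 421125. ✓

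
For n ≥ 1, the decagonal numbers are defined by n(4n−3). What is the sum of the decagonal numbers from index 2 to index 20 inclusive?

10849

Σ i(4i−3) = 4Σi² − 3Σi over i = 2..20.
Σi = 210 − 1 = 209 and Σi² = 2870 − 1 = 2869.
4·2869 − 3·209 = 10849.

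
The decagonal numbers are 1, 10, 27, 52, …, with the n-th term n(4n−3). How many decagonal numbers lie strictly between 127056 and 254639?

The n-th decagonal number is n(4n−3).
Smallest index with value > 127056: n = 179 (giving 127627).
Largest index with value < 254639: n = 252 (giving 253260).
Indices 179 through 252: 74 terms.

74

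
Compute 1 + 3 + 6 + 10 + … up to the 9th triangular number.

165

Σ i(i+1)/2 = (Σi² + Σi) / 2 over i = 1..9.
Σi = 45 and Σi² = 285.
(1·285 + 1·45) / 2 = 330/2 = 165.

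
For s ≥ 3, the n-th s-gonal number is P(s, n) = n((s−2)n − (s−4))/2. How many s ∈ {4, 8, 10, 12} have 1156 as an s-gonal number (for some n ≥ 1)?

s = 4: P(4, 34) = 1156. ✓
s = 8: P(8, 19) = 1045 and P(8, 20) = 1160; 1156 is not s-gonal.
s = 10: P(10, 17) = 1105 and P(10, 18) = 1242; 1156 is not s-gonal.
s = 12: P(12, 15) = 1065 and P(12, 16) = 1216; 1156 is not s-gonal.
Hits: s ∈ {4} → 1.

1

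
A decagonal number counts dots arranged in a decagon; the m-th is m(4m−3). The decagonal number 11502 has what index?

Set n(4n−3) = 11502, giving 4n² − 3n − 11502 = 0.
The discriminant is 9 + 16·11502 = 184041, and √184041 = 429.
So n = (3 + 429) / 8 = 432/8 = 54.
Check: 54·(4·54 − 3) = 11502. ✓

54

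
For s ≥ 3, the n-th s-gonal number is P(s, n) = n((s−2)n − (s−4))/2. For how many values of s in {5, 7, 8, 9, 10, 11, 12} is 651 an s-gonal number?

2

s = 5: P(5, 21) = 651. ✓
s = 7: P(7, 16) = 616 and P(7, 17) = 697; 651 is not s-gonal.
s = 8: P(8, 15) = 645 and P(8, 16) = 736; 651 is not s-gonal.
s = 9: P(9, 14) = 651. ✓
s = 10: P(10, 13) = 637 and P(10, 14) = 742; 651 is not s-gonal.
s = 11: P(11, 12) = 606 and P(11, 13) = 715; 651 is not s-gonal.
s = 12: P(12, 11) = 561 and P(12, 12) = 672; 651 is not s-gonal.
Hits: s ∈ {5, 9} → 2.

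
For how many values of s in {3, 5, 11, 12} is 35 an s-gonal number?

1

s = 3: P(3, 7) = 28 and P(3, 8) = 36; 35 is not s-gonal.
s = 5: P(5, 5) = 35. ✓
s = 11: P(11, 3) = 30 and P(11, 4) = 58; 35 is not s-gonal.
s = 12: P(12, 3) = 33 and P(12, 4) = 64; 35 is not s-gonal.
Hits: s ∈ {5} → 1.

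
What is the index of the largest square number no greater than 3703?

Solve n² ≤ 3703 for integer n.
n = 60 gives 3600 ≤ 3703, while n = 61 gives 3721 > 3703; so the answer is index 60.

60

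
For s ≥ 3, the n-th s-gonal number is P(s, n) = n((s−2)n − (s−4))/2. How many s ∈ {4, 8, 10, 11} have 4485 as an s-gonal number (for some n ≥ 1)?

1

s = 4: P(4, 66) = 4356 and P(4, 67) = 4489; 4485 is not s-gonal.
s = 8: P(8, 39) = 4485. ✓
s = 10: P(10, 33) = 4257 and P(10, 34) = 4522; 4485 is not s-gonal.
s = 11: P(11, 31) = 4216 and P(11, 32) = 4496; 4485 is not s-gonal.
Hits: s ∈ {8} → 1.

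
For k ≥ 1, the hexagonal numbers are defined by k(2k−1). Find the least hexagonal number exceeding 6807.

6903

Solve n(2n−1) > 6807 for integer n.
The largest n with value ≤ 6807 is 58 (since 6670 ≤ 6807 < 6903), so the first above is n = 59, value 6903.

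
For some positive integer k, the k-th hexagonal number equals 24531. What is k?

111

Set n(2n−1) = 24531, giving 2n² − n − 24531 = 0.
The discriminant is 1 + 8·24531 = 196249, and √196249 = 443.
So n = (1 + 443) / 4 = 444/4 = 111.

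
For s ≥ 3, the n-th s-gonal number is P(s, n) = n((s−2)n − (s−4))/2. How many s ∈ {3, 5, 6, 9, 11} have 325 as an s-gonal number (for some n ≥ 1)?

3

s = 3: P(3, 25) = 325. ✓
s = 5: P(5, 14) = 287 and P(5, 15) = 330; 325 is not s-gonal.
s = 6: P(6, 13) = 325. ✓
s = 9: P(9, 10) = 325. ✓
s = 11: P(11, 8) = 260 and P(11, 9) = 333; 325 is not s-gonal.
Hits: s ∈ {3, 6, 9} → 3.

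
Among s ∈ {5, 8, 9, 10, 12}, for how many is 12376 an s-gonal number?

s = 5: P(5, 91) = 12376. ✓
s = 8: P(8, 64) = 12160 and P(8, 65) = 12545; 12376 is not s-gonal.
s = 9: P(9, 59) = 12036 and P(9, 60) = 12450; 12376 is not s-gonal.
s = 10: P(10, 56) = 12376. ✓
s = 12: P(12, 50) = 12300 and P(12, 51) = 12801; 12376 is not s-gonal.
Hits: s ∈ {5, 10} → 2.

2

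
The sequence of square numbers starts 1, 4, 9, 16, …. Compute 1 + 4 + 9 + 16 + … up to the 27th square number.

Σ_{i=1}^{27} i² = 27·28·55/6 = 6930.

6930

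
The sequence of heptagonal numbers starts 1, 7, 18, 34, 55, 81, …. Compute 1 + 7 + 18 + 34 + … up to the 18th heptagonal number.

Σ i(5i−3)/2 = (5Σi² − 3Σi) / 2 over i = 1..18.
Σi = 171 and Σi² = 2109.
(5·2109 − 3·171) / 2 = 10032/2 = 5016.

5016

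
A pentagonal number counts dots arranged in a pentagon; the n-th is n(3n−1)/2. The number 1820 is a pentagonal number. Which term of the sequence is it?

35

Set n(3n−1)/2 = 1820, giving 3n² − n − 3640 = 0.
The discriminant is 1 + 24·1820 = 43681, and √43681 = 209.
So n = (1 + 209) / 6 = 210/6 = 35.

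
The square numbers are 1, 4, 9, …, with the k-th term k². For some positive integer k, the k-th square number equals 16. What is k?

We need n² = 16, so n = √16 = 4.

4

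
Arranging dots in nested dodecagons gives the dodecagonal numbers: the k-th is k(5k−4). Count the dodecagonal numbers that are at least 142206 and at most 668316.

The n-th dodecagonal number is n(5n−4).
Smallest index with value ≥ 142206: n = 170 (giving 143820).
Largest index with value ≤ 668316: n = 366 (giving 668316).
Indices 170 through 366: 197 terms.

197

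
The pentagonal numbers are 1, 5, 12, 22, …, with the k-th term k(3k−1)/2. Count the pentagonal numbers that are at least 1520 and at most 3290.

The n-th pentagonal number is n(3n−1)/2.
Smallest index with value ≥ 1520: n = 32 (giving 1520).
Largest index with value ≤ 3290: n = 47 (giving 3290).
Indices 32 through 47: 16 terms.

16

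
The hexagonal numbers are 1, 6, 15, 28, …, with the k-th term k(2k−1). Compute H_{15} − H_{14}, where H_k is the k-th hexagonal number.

57

Consecutive hexagonal numbers differ by 4n − 3: here 4·15 − 3 = 57.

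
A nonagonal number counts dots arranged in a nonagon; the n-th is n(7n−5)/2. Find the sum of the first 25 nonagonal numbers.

18525

Σ i(7i−5)/2 = (7Σi² − 5Σi) / 2 over i = 1..25.
Σi = 325 and Σi² = 5525.
(7·5525 − 5·325) / 2 = 37050/2 = 18525.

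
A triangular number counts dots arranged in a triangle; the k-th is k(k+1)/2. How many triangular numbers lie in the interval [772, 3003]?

The n-th triangular number is n(n+1)/2.
Smallest index with value ≥ 772: n = 39 (giving 780).
Largest index with value ≤ 3003: n = 77 (giving 3003).
Indices 39 through 77: 39 terms.

39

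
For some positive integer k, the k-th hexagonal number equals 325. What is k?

Set n(2n−1) = 325, giving 2n² − n − 325 = 0.
So n = (1 + 51) / 4 = 52/4 = 13.

13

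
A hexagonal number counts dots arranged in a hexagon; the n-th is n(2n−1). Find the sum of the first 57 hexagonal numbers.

125077

Σ i(2i−1) = 2Σi² − Σi over i = 1..57.
Σi = 1653 and Σi² = 63365.
2·63365 − 1·1653 = 125077.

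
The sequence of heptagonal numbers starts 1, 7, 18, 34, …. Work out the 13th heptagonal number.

403

13·(5·13 − 3)/2 = 13·62/2 = 13·31 = 403.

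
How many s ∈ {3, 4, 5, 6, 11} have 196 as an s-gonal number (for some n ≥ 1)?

s = 3: P(3, 19) = 190 and P(3, 20) = 210; 196 is not s-gonal.
s = 4: P(4, 14) = 196. ✓
s = 5: P(5, 11) = 176 and P(5, 12) = 210; 196 is not s-gonal.
s = 6: P(6, 10) = 190 and P(6, 11) = 231; 196 is not s-gonal.
s = 11: P(11, 7) = 196. ✓
Hits: s ∈ {4, 11} → 2.

2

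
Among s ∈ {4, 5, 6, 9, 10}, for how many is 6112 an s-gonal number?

s = 4: P(4, 78) = 6084 and P(4, 79) = 6241; 6112 is not s-gonal.
s = 5: P(5, 64) = 6112. ✓
s = 6: P(6, 55) = 5995 and P(6, 56) = 6216; 6112 is not s-gonal.
s = 9: P(9, 42) = 6069 and P(9, 43) = 6364; 6112 is not s-gonal.
s = 10: P(10, 39) = 5967 and P(10, 40) = 6280; 6112 is not s-gonal.
Hits: s ∈ {5} → 1.

1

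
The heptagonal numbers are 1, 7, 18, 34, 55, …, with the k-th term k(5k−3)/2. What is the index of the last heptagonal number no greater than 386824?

393

Solve n(5n−3)/2 ≤ 386824 for integer n.
n = 393 gives 385533 ≤ 386824, while n = 394 gives 387499 > 386824; so the answer is index 393.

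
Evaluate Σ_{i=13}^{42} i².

Σ_{i=13}^{42} i² = 25585 − 650 = 24935.

24935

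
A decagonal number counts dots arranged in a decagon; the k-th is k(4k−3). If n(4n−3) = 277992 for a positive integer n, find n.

264

Set n(4n−3) = 277992, giving 4n² − 3n − 277992 = 0.
The discriminant is 9 + 16·277992 = 4447881, and √4447881 = 2109.
So n = (3 + 2109) / 8 = 2112/8 = 264.
Check: 264·(4·264 − 3) = 277992. ✓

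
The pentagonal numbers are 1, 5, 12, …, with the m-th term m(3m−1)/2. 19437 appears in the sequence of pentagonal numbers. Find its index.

114

Set n(3n−1)/2 = 19437, giving 3n² − n − 38874 = 0.
The discriminant is 1 + 24·19437 = 466489, and √466489 = 683.
So n = (1 + 683) / 6 = 684/6 = 114.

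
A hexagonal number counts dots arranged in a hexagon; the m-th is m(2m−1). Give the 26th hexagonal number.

The 26th hexagonal number is n(2n−1) with n = 26.
26·(2·26 − 1) = 26·51 = 1326.

1326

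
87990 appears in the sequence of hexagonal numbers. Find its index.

Set n(2n−1) = 87990, giving 2n² − n − 87990 = 0.
The discriminant is 1 + 8·87990 = 703921, and √703921 = 839.
So n = (1 + 839) / 4 = 840/4 = 210.

210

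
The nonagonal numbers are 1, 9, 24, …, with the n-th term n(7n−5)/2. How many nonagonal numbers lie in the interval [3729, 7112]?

13

The n-th nonagonal number is n(7n−5)/2.
Smallest index with value ≥ 3729: n = 33 (giving 3729).
Largest index with value ≤ 7112: n = 45 (giving 6975).
Indices 33 through 45: 13 terms.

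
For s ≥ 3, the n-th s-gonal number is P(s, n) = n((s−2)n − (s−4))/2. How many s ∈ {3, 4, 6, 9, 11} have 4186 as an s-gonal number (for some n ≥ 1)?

2

s = 3: P(3, 91) = 4186. ✓
s = 4: P(4, 64) = 4096 and P(4, 65) = 4225; 4186 is not s-gonal.
s = 6: P(6, 46) = 4186. ✓
s = 9: P(9, 34) = 3961 and P(9, 35) = 4200; 4186 is not s-gonal.
s = 11: P(11, 30) = 3945 and P(11, 31) = 4216; 4186 is not s-gonal.
Hits: s ∈ {3, 6} → 2.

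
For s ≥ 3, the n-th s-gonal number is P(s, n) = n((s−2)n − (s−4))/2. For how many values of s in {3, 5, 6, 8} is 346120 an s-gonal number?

1

s = 3: P(3, 831) = 345696 and P(3, 832) = 346528; 346120 is not s-gonal.
s = 5: P(5, 480) = 345360 and P(5, 481) = 346801; 346120 is not s-gonal.
s = 6: P(6, 416) = 345696 and P(6, 417) = 347361; 346120 is not s-gonal.
s = 8: P(8, 340) = 346120. ✓
Hits: s ∈ {8} → 1.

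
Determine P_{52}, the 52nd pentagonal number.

4030

The 52nd pentagonal number is n(3n−1)/2 with n = 52.
52·(3·52 − 1)/2 = 52·155/2 = 4030.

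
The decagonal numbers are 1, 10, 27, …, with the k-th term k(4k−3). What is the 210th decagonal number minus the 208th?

3338

210·(4·210 − 3) = 175770 and 208·(4·208 − 3) = 172432.
Difference: 175770 − 172432 = 3338.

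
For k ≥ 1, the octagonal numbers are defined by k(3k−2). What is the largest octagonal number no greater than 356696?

Solve n(3n−2) ≤ 356696 for integer n.
n = 345 gives 356385 ≤ 356696, while n = 346 gives 358456 > 356696; so the answer is 356385.

356385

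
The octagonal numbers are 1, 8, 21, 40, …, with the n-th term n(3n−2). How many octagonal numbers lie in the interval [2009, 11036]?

The n-th octagonal number is n(3n−2).
Smallest index with value ≥ 2009: n = 27 (giving 2133).
Largest index with value ≤ 11036: n = 60 (giving 10680).
Indices 27 through 60: 34 terms.

34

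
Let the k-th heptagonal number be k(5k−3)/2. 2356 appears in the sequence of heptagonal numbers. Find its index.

31

Set n(5n−3)/2 = 2356, giving 5n² − 3n − 4712 = 0.
So n = (3 + 307) / 10 = 310/10 = 31.
Check: 31·(5·31 − 3)/2 = 2356. ✓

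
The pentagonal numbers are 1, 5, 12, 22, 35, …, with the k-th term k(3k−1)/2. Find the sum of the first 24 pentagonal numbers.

7200

Σ i(3i−1)/2 = (3Σi² − Σi) / 2 over i = 1..24.
Σi = 300 and Σi² = 4900.
(3·4900 − 1·300) / 2 = 14400/2 = 7200.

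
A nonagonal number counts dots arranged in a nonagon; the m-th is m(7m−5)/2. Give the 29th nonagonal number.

2871

The 29th nonagonal number is n(7n−5)/2 with n = 29.
29·(7·29 − 5)/2 = 29·198/2 = 29·99 = 2871.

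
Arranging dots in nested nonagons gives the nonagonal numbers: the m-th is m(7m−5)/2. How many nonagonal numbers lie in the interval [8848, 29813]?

The n-th nonagonal number is n(7n−5)/2.
Smallest index with value ≥ 8848: n = 51 (giving 8976).
Largest index with value ≤ 29813: n = 92 (giving 29394).
Indices 51 through 92: 42 terms.

42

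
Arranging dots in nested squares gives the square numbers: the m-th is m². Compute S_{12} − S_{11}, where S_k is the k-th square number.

23

n² − (n−1)² = 2n − 1, so 12² − 11² = 2·12 − 1 = 23.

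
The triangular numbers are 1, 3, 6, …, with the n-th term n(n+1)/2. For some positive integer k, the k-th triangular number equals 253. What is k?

22

Set n(n+1)/2 = 253, giving n² + n − 506 = 0.
So n = (-1 + 45) / 2 = 44/2 = 22.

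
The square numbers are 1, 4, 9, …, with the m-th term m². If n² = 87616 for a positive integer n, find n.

296

We need n² = 87616, so n = √87616 = 296.
Check: 296² = 87616. ✓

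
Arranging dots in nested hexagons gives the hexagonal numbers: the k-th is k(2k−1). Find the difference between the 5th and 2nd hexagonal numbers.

5·(2·5 − 1) = 45 and 2·(2·2 − 1) = 6.
Difference: 45 − 6 = 39.

39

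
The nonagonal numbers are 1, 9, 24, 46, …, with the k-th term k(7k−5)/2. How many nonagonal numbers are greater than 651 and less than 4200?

20

The n-th nonagonal number is n(7n−5)/2.
Smallest index with value > 651: n = 15 (giving 750).
Largest index with value < 4200: n = 34 (giving 3961).
Indices 15 through 34: 20 terms.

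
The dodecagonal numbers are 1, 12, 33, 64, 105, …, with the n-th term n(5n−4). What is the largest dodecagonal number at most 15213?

Solve n(5n−4) ≤ 15213 for integer n.
n = 55 gives 14905 ≤ 15213, while n = 56 gives 15456 > 15213; so the answer is 14905.

14905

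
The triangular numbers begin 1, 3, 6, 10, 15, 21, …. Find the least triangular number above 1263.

1275

Solve n(n+1)/2 > 1263 for integer n.
The largest n with value ≤ 1263 is 49 (since 1225 ≤ 1263 < 1275), so the first above is n = 50, value 1275.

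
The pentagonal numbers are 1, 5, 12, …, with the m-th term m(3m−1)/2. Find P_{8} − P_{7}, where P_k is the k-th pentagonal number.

22

Consecutive pentagonal numbers differ by 3n − 2: here 3·8 − 2 = 22.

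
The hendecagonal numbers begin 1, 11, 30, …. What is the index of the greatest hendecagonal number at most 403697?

299

Solve n(9n−7)/2 ≤ 403697 for integer n.
n = 299 gives 401258 ≤ 403697, while n = 300 gives 403950 > 403697; so the answer is index 299.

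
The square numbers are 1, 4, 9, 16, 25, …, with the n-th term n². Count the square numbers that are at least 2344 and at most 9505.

49

The n-th square number is n².
Smallest index with value ≥ 2344: n = 49 (giving 2401).
Largest index with value ≤ 9505: n = 97 (giving 9409).
Indices 49 through 97: 49 terms.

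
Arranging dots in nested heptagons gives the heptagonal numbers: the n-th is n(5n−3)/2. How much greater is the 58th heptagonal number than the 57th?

286

Consecutive heptagonal numbers differ by 5n − 4: here 5·58 − 4 = 286.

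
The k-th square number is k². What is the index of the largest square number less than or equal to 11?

Solve n² ≤ 11 for integer n.
n = 3 gives 9 ≤ 11, while n = 4 gives 16 > 11; so the answer is index 3.

3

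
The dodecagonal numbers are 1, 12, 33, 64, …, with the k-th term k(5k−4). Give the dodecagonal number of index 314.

The 314th dodecagonal number is n(5n−4) with n = 314.
314·(5·314 − 4) = 314·1566 = 491724.

491724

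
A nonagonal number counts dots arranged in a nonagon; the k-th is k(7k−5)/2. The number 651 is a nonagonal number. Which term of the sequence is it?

Set n(7n−5)/2 = 651, giving 7n² − 5n − 1302 = 0.
The discriminant is 25 + 56·651 = 36481, and √36481 = 191.
So n = (5 + 191) / 14 = 196/14 = 14.
Check: 14·(7·14 − 5)/2 = 651. ✓

14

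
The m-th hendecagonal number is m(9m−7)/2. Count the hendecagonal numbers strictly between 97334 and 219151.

74

The n-th hendecagonal number is n(9n−7)/2.
Smallest index with value > 97334: n = 148 (giving 98050).
Largest index with value < 219151: n = 221 (giving 219011).
Indices 148 through 221: 74 terms.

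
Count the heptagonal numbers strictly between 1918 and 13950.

46

The n-th heptagonal number is n(5n−3)/2.
Smallest index with value > 1918: n = 29 (giving 2059).
Largest index with value < 13950: n = 74 (giving 13579).
Indices 29 through 74: 46 terms.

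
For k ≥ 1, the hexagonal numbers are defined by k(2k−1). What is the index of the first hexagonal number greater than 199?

Solve n(2n−1) > 199 for integer n.
The largest n with value ≤ 199 is 10 (since 190 ≤ 199 < 231), so the first above is n = 11, value 231.

11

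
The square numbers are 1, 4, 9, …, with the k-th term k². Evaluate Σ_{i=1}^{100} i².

Σ_{i=1}^{100} i² = 100·101·201/6 = 338350.

338350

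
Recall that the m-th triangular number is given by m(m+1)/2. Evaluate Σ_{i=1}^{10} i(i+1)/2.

Σ i(i+1)/2 = (Σi² + Σi) / 2 over i = 1..10.
Σi = 55 and Σi² = 385.
(1·385 + 1·55) / 2 = 440/2 = 220.

220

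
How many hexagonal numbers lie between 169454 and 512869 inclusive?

215

The n-th hexagonal number is n(2n−1).
Smallest index with value ≥ 169454: n = 292 (giving 170236).
Largest index with value ≤ 512869: n = 506 (giving 511566).
Indices 292 through 506: 215 terms.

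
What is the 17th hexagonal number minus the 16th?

Consecutive hexagonal numbers differ by 4n − 3: here 4·17 − 3 = 65.

65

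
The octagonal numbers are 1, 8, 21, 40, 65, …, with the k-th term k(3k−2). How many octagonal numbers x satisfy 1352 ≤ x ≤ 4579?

18

The n-th octagonal number is n(3n−2).
Smallest index with value ≥ 1352: n = 22 (giving 1408).
Largest index with value ≤ 4579: n = 39 (giving 4485).
Indices 22 through 39: 18 terms.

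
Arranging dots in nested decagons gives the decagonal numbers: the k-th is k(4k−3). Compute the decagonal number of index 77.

23485

77·(4·77 − 3) = 77·305 = 23485.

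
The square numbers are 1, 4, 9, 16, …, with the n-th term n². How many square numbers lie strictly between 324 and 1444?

19

The n-th square number is n².
Smallest index with value > 324: n = 19 (giving 361).
Largest index with value < 1444: n = 37 (giving 1369).
Indices 19 through 37: 19 terms.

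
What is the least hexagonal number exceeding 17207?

17578

Solve n(2n−1) > 17207 for integer n.
The largest n with value ≤ 17207 is 93 (since 17205 ≤ 17207 < 17578), so the first above is n = 94, value 17578.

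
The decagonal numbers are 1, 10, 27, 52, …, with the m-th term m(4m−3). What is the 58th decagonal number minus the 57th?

457

Consecutive decagonal numbers differ by 8n − 7: here 8·58 − 7 = 457.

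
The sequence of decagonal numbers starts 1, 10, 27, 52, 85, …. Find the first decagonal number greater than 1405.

1540

Solve n(4n−3) > 1405 for integer n.
The largest n with value ≤ 1405 is 19 (since 1387 ≤ 1405 < 1540), so the first above is n = 20, value 1540.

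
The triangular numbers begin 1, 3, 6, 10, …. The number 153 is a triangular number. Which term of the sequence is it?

Set n(n+1)/2 = 153, giving n² + n − 306 = 0.
The discriminant is 1 + 8·153 = 1225, and √1225 = 35.
So n = (-1 + 35) / 2 = 34/2 = 17.

17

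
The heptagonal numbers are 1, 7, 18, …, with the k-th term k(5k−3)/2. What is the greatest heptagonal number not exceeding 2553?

Solve n(5n−3)/2 ≤ 2553 for integer n.
n = 32 gives 2512 ≤ 2553, while n = 33 gives 2673 > 2553; so the answer is 2512.

2512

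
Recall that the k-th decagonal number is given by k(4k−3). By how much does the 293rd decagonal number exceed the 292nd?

2337

Consecutive decagonal numbers differ by 8n − 7: here 8·293 − 7 = 2337.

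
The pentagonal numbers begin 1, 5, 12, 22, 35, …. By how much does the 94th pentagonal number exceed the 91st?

831

94·(3·94 − 1)/2 = 13207 and 91·(3·91 − 1)/2 = 12376.
Difference: 13207 − 12376 = 831.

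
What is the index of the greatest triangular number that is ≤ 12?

4

Solve n(n+1)/2 ≤ 12 for integer n.
n = 4 gives 10 ≤ 12, while n = 5 gives 15 > 12; so the answer is index 4.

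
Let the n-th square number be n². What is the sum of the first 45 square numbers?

31395

Σ_{i=1}^{45} i² = 45·46·91/6 = 31395.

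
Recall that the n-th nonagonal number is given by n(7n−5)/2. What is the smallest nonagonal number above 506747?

507111

Solve n(7n−5)/2 > 506747 for integer n.
The largest n with value ≤ 506747 is 380 (since 504450 ≤ 506747 < 507111), so the first above is n = 381, value 507111.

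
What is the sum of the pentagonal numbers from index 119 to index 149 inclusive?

836597

Σ i(3i−1)/2 = (3Σi² − Σi) / 2 over i = 119..149.
Σi = 11175 − 7021 = 4154 and Σi² = 1113775 − 554659 = 559116.
(3·559116 − 1·4154) / 2 = 1673194/2 = 836597.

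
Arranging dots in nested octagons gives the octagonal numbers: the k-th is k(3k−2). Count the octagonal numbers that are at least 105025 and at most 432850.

193

The n-th octagonal number is n(3n−2).
Smallest index with value ≥ 105025: n = 188 (giving 105656).
Largest index with value ≤ 432850: n = 380 (giving 432440).
Indices 188 through 380: 193 terms.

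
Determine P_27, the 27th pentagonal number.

1080

The 27th pentagonal number is n(3n−1)/2 with n = 27.
27·(3·27 − 1)/2 = 27·80/2 = 27·40 = 1080.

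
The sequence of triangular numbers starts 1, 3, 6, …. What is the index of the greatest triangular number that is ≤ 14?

4

Solve n(n+1)/2 ≤ 14 for integer n.
n = 4 gives 10 ≤ 14, while n = 5 gives 15 > 14; so the answer is index 4.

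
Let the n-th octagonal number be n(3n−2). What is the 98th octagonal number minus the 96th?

98·(3·98 − 2) = 28616 and 96·(3·96 − 2) = 27456.
Difference: 28616 − 27456 = 1160.

1160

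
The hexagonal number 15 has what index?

3

Set n(2n−1) = 15, giving 2n² − n − 15 = 0.
So n = (1 + 11) / 4 = 12/4 = 3.
Check: 3·(2·3 − 1) = 15. ✓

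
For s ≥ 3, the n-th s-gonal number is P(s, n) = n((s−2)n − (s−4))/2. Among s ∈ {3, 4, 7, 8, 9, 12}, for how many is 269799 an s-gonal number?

s = 3: P(3, 734) = 269745 and P(3, 735) = 270480; 269799 is not s-gonal.
s = 4: P(4, 519) = 269361 and P(4, 520) = 270400; 269799 is not s-gonal.
s = 7: P(7, 328) = 268468 and P(7, 329) = 270109; 269799 is not s-gonal.
s = 8: P(8, 300) = 269400 and P(8, 301) = 271201; 269799 is not s-gonal.
s = 9: P(9, 278) = 269799. ✓
s = 12: P(12, 232) = 268192 and P(12, 233) = 270513; 269799 is not s-gonal.
Hits: s ∈ {9} → 1.

1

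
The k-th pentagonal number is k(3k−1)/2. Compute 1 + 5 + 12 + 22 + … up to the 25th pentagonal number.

Σ i(3i−1)/2 = (3Σi² − Σi) / 2 over i = 1..25.
Σi = 325 and Σi² = 5525.
(3·5525 − 1·325) / 2 = 16250/2 = 8125.

8125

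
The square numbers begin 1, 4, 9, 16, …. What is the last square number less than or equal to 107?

Solve n² ≤ 107 for integer n.
n = 10 gives 100 ≤ 107, while n = 11 gives 121 > 107; so the answer is 100.

100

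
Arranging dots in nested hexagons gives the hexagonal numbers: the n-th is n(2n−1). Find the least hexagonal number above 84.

Solve n(2n−1) > 84 for integer n.
The largest n with value ≤ 84 is 6 (since 66 ≤ 84 < 91), so the first above is n = 7, value 91.

91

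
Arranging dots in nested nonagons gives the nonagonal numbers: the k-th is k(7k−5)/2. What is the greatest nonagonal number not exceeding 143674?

Solve n(7n−5)/2 ≤ 143674 for integer n.
n = 202 gives 142309 ≤ 143674, while n = 203 gives 143724 > 143674; so the answer is 142309.

142309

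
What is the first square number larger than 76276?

Solve n² > 76276 for integer n.
The largest n with value ≤ 76276 is 276 (since 76176 ≤ 76276 < 76729), so the first above is n = 277, value 76729.

76729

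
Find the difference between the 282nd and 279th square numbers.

282² = 79524 and 279² = 77841.
Difference: 79524 − 77841 = 1683.

1683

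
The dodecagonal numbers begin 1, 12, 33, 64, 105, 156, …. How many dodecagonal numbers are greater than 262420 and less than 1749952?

362

The n-th dodecagonal number is n(5n−4).
Smallest index with value > 262420: n = 230 (giving 263580).
Largest index with value < 1749952: n = 591 (giving 1744041).
Indices 230 through 591: 362 terms.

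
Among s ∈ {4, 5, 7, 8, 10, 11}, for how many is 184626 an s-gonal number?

1

s = 4: P(4, 429) = 184041 and P(4, 430) = 184900; 184626 is not s-gonal.
s = 5: P(5, 351) = 184626. ✓
s = 7: P(7, 272) = 184552 and P(7, 273) = 185913; 184626 is not s-gonal.
s = 8: P(8, 248) = 184016 and P(8, 249) = 185505; 184626 is not s-gonal.
s = 10: P(10, 215) = 184255 and P(10, 216) = 185976; 184626 is not s-gonal.
s = 11: P(11, 202) = 182911 and P(11, 203) = 184730; 184626 is not s-gonal.
Hits: s ∈ {5} → 1.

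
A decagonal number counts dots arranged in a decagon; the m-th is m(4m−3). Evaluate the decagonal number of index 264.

The 264th decagonal number is n(4n−3) with n = 264.
264·(4·264 − 3) = 264·1053 = 277992.

277992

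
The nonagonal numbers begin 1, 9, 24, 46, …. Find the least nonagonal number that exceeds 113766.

114211

Solve n(7n−5)/2 > 113766 for integer n.
The largest n with value ≤ 113766 is 180 (since 112950 ≤ 113766 < 114211), so the first above is n = 181, value 114211.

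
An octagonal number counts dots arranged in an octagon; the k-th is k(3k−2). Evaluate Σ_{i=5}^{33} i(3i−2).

36395

Σ i(3i−2) = 3Σi² − 2Σi over i = 5..33.
Σi = 561 − 10 = 551 and Σi² = 12529 − 30 = 12499.
3·12499 − 2·551 = 36395.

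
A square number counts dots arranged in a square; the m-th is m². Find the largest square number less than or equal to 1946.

Solve n² ≤ 1946 for integer n.
n = 44 gives 1936 ≤ 1946, while n = 45 gives 2025 > 1946; so the answer is 1936.

1936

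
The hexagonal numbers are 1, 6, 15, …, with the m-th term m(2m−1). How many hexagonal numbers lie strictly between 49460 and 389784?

The n-th hexagonal number is n(2n−1).
Smallest index with value > 49460: n = 158 (giving 49770).
Largest index with value < 389784: n = 441 (giving 388521).
Indices 158 through 441: 284 terms.

284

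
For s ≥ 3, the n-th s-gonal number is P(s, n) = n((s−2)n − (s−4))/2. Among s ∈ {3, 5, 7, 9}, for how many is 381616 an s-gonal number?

s = 3: P(3, 873) = 381501 and P(3, 874) = 382375; 381616 is not s-gonal.
s = 5: P(5, 504) = 380772 and P(5, 505) = 382285; 381616 is not s-gonal.
s = 7: P(7, 391) = 381616. ✓
s = 9: P(9, 330) = 380325 and P(9, 331) = 382636; 381616 is not s-gonal.
Hits: s ∈ {7} → 1.

1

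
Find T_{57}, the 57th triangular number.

57·58/2 = 3306/2 = 1653.

1653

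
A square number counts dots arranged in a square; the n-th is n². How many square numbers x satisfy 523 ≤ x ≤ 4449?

The n-th square number is n².
Smallest index with value ≥ 523: n = 23 (giving 529).
Largest index with value ≤ 4449: n = 66 (giving 4356).
Indices 23 through 66: 44 terms.

44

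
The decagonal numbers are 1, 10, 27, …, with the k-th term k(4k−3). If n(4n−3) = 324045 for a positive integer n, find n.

Set n(4n−3) = 324045, giving 4n² − 3n − 324045 = 0.
The discriminant is 9 + 16·324045 = 5184729, and √5184729 = 2277.
So n = (3 + 2277) / 8 = 2280/8 = 285.
Check: 285·(4·285 − 3) = 324045. ✓

285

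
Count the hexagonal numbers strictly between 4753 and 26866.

67

The n-th hexagonal number is n(2n−1).
Smallest index with value > 4753: n = 50 (giving 4950).
Largest index with value < 26866: n = 116 (giving 26796).
Indices 50 through 116: 67 terms.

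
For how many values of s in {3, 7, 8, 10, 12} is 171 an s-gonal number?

1

s = 3: P(3, 18) = 171. ✓
s = 7: P(7, 8) = 148 and P(7, 9) = 189; 171 is not s-gonal.
s = 8: P(8, 7) = 133 and P(8, 8) = 176; 171 is not s-gonal.
s = 10: P(10, 6) = 126 and P(10, 7) = 175; 171 is not s-gonal.
s = 12: P(12, 6) = 156 and P(12, 7) = 217; 171 is not s-gonal.
Hits: s ∈ {3} → 1.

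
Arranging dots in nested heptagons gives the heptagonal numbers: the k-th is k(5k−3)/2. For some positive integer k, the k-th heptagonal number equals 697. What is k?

17

Set n(5n−3)/2 = 697, giving 5n² − 3n − 1394 = 0.
So n = (3 + 167) / 10 = 170/10 = 17.
Check: 17·(5·17 − 3)/2 = 697. ✓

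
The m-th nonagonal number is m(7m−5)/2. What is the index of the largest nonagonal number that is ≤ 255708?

Solve n(7n−5)/2 ≤ 255708 for integer n.
n = 270 gives 254475 ≤ 255708, while n = 271 gives 256366 > 255708; so the answer is index 270.

270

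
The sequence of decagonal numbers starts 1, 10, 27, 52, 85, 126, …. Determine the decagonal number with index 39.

The 39th decagonal number is n(4n−3) with n = 39.
39·(4·39 − 3) = 39·153 = 5967.

5967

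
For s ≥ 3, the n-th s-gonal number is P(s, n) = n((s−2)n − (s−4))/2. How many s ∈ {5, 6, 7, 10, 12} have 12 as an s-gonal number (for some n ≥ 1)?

s = 5: P(5, 3) = 12. ✓
s = 6: P(6, 2) = 6 and P(6, 3) = 15; 12 is not s-gonal.
s = 7: P(7, 2) = 7 and P(7, 3) = 18; 12 is not s-gonal.
s = 10: P(10, 2) = 10 and P(10, 3) = 27; 12 is not s-gonal.
s = 12: P(12, 2) = 12. ✓
Hits: s ∈ {5, 12} → 2.

2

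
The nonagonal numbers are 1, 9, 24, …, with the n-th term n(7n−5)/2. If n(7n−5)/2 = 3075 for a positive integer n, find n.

30

Set n(7n−5)/2 = 3075, giving 7n² − 5n − 6150 = 0.
The discriminant is 25 + 56·3075 = 172225, and √172225 = 415.
So n = (5 + 415) / 14 = 420/14 = 30.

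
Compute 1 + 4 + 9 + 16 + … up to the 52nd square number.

Σ_{i=1}^{52} i² = 52·53·105/6 = 48230.

48230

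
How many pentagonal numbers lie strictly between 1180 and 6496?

37

The n-th pentagonal number is n(3n−1)/2.
Smallest index with value > 1180: n = 29 (giving 1247).
Largest index with value < 6496: n = 65 (giving 6305).
Indices 29 through 65: 37 terms.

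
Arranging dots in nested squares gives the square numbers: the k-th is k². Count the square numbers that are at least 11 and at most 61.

4

The n-th square number is n².
Smallest index with value ≥ 11: n = 4 (giving 16).
Largest index with value ≤ 61: n = 7 (giving 49).
Indices 4 through 7: 4 terms.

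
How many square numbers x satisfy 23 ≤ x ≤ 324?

The n-th square number is n².
Smallest index with value ≥ 23: n = 5 (giving 25).
Largest index with value ≤ 324: n = 18 (giving 324).
Indices 5 through 18: 14 terms.

14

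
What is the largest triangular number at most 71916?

71631

Solve n(n+1)/2 ≤ 71916 for integer n.
n = 378 gives 71631 ≤ 71916, while n = 379 gives 72010 > 71916; so the answer is 71631.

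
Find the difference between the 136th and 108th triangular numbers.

136·137/2 = 9316 and 108·109/2 = 5886.
Difference: 9316 − 5886 = 3430.

3430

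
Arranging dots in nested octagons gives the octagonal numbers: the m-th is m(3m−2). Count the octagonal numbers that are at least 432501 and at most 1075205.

The n-th octagonal number is n(3n−2).
Smallest index with value ≥ 432501: n = 381 (giving 434721).
Largest index with value ≤ 1075205: n = 599 (giving 1075205).
Indices 381 through 599: 219 terms.

219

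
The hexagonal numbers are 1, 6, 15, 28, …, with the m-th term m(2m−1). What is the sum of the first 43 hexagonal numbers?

53922

Σ i(2i−1) = 2Σi² − Σi over i = 1..43.
Σi = 946 and Σi² = 27434.
2·27434 − 1·946 = 53922.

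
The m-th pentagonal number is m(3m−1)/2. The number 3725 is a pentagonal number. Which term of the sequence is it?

50

Set n(3n−1)/2 = 3725, giving 3n² − n − 7450 = 0.
The discriminant is 1 + 24·3725 = 89401, and √89401 = 299.
So n = (1 + 299) / 6 = 300/6 = 50.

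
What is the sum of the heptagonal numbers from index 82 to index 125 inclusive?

Σ i(5i−3)/2 = (5Σi² − 3Σi) / 2 over i = 82..125.
Σi = 7875 − 3321 = 4554 and Σi² = 658875 − 180441 = 478434.
(5·478434 − 3·4554) / 2 = 2378508/2 = 1189254.

1189254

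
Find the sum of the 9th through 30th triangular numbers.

4840

Σ i(i+1)/2 = (Σi² + Σi) / 2 over i = 9..30.
Σi = 465 − 36 = 429 and Σi² = 9455 − 204 = 9251.
(1·9251 + 1·429) / 2 = 9680/2 = 4840.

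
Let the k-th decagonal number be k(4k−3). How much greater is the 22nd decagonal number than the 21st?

Consecutive decagonal numbers differ by 8n − 7: here 8·22 − 7 = 169.

169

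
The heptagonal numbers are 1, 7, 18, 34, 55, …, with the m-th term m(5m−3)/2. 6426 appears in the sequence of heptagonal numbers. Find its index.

51

Set n(5n−3)/2 = 6426, giving 5n² − 3n − 12852 = 0.
The discriminant is 9 + 40·6426 = 257049, and √257049 = 507.
So n = (3 + 507) / 10 = 510/10 = 51.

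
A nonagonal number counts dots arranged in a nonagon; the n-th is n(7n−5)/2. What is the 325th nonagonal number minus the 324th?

2269

Consecutive nonagonal numbers differ by 7n − 6: here 7·325 − 6 = 2269.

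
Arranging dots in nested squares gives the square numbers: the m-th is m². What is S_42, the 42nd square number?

42² = 1764.

1764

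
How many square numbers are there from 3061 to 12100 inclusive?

The n-th square number is n².
Smallest index with value ≥ 3061: n = 56 (giving 3136).
Largest index with value ≤ 12100: n = 110 (giving 12100).
Indices 56 through 110: 55 terms.

55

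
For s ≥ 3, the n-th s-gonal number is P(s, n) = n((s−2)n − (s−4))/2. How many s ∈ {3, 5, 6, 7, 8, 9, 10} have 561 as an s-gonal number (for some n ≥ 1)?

s = 3: P(3, 33) = 561. ✓
s = 5: P(5, 19) = 532 and P(5, 20) = 590; 561 is not s-gonal.
s = 6: P(6, 17) = 561. ✓
s = 7: P(7, 15) = 540 and P(7, 16) = 616; 561 is not s-gonal.
s = 8: P(8, 14) = 560 and P(8, 15) = 645; 561 is not s-gonal.
s = 9: P(9, 13) = 559 and P(9, 14) = 651; 561 is not s-gonal.
s = 10: P(10, 12) = 540 and P(10, 13) = 637; 561 is not s-gonal.
Hits: s ∈ {3, 6} → 2.

2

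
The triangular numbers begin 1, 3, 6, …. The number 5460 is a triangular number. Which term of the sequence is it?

104

Set n(n+1)/2 = 5460, giving n² + n − 10920 = 0.
The discriminant is 1 + 8·5460 = 43681, and √43681 = 209.
So n = (-1 + 209) / 2 = 208/2 = 104.
Check: 104·105/2 = 5460. ✓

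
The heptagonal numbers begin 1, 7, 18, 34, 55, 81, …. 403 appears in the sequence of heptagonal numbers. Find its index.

13

Set n(5n−3)/2 = 403, giving 5n² − 3n − 806 = 0.
So n = (3 + 127) / 10 = 130/10 = 13.
Check: 13·(5·13 − 3)/2 = 403. ✓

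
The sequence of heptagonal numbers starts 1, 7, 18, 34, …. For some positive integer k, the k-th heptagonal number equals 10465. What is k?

Set n(5n−3)/2 = 10465, giving 5n² − 3n − 20930 = 0.
So n = (3 + 647) / 10 = 650/10 = 65.
Check: 65·(5·65 − 3)/2 = 10465. ✓

65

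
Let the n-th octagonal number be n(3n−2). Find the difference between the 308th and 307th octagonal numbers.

Consecutive octagonal numbers differ by 6n − 5: here 6·308 − 5 = 1843.

1843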